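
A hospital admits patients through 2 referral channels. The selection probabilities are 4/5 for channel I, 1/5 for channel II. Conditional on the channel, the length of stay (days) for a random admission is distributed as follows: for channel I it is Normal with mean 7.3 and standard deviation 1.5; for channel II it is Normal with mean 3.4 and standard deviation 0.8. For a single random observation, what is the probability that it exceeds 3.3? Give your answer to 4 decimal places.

Conditional on each channel, P(X > 3.3): I: 0.99617; II: 0.549738.
By total probability, P(X > 3.3) = 0.8·0.99617 + 0.2·0.549738 = 0.906883.

0.9069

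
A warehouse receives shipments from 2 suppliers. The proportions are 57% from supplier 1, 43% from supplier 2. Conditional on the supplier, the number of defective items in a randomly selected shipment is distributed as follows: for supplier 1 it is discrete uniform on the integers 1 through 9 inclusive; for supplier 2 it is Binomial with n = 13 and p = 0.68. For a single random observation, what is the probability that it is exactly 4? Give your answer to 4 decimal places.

0.0656

Conditional on each supplier, P(X = 4): 1: 0.111111; 2: 0.00537888.
By total probability, P(X = 4) = 0.57·0.111111 + 0.43·0.00537888 = 0.0656462.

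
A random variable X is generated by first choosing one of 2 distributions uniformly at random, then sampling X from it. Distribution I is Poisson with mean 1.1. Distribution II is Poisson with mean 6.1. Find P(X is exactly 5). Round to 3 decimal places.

Conditional on each component, P(X = 5): I: 0.00446744; II: 0.15786.
By total probability, P(X = 5) = 0.5·0.00446744 + 0.5·0.15786 = 0.0811636.

0.081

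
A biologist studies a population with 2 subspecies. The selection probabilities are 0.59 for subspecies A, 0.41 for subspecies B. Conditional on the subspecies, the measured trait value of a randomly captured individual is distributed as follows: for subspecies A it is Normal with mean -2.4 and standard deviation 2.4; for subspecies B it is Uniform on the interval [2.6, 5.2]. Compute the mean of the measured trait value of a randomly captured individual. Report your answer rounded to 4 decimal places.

Component means — A: -2.4; B: 3.9.
E[X] = 0.59·-2.4 + 0.41·3.9 = 0.183.

0.1830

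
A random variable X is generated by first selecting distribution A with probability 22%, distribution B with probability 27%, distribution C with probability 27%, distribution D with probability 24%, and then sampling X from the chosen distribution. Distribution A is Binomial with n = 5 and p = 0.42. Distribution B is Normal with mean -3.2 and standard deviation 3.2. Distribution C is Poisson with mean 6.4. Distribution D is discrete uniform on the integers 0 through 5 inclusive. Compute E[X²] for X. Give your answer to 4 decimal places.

For each component E[X²] = Var + (mean)², giving A: 5.628; B: 20.48; C: 47.36; D: 9.16667.
Overall E[X²] = 0.22·5.628 + 0.27·20.48 + 0.27·47.36 + 0.24·9.16667 = 21.755.

21.7550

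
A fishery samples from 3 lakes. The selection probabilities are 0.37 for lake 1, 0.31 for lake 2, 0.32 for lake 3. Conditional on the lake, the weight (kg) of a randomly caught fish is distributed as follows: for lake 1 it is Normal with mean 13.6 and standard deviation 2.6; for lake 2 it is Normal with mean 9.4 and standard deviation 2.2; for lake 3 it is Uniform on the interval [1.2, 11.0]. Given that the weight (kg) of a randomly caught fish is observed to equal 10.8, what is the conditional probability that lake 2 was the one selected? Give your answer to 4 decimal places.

Likelihoods f(10.8 | ·): 1: 0.0859206; 2: 0.148099; 3: 0.102041.
Posterior ∝ prior × likelihood. Numerator for 2: 0.31·0.148099 = 0.0459106.
Normalizing constant: 0.37·0.0859206 + 0.31·0.148099 + 0.32·0.102041 = 0.110354.
P(2 | observation) = 0.0459106 / 0.110354 = 0.416029.

0.4160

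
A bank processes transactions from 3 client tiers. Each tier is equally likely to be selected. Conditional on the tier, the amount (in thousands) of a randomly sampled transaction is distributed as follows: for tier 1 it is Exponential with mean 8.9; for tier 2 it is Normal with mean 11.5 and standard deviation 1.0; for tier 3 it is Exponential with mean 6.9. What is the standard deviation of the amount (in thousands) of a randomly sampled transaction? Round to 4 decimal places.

6.7936

Per component, 1: μ=8.9, E[X²]=158.42; 2: μ=11.5, E[X²]=133.25; 3: μ=6.9, E[X²]=95.22.
E[X] = 0.333333·8.9 + 0.333333·11.5 + 0.333333·6.9 = 9.1.
E[X²] = 0.333333·158.42 + 0.333333·133.25 + 0.333333·95.22 = 128.963.
Var(X) = E[X²] − (E[X])² = 128.963 − 82.81 = 46.1533.
SD(X) = √46.1533 = 6.79362.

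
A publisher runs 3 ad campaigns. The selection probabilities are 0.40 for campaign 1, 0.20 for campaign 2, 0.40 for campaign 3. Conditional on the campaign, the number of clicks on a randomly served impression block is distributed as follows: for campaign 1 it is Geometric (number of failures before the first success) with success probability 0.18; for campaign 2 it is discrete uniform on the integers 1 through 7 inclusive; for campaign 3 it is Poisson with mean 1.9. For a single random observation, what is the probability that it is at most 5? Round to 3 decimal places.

0.816

Conditional on each campaign, P(X ≤ 5): 1: 0.695993; 2: 0.714286; 3: 0.986781.
By total probability, P(X ≤ 5) = 0.4·0.695993 + 0.2·0.714286 + 0.4·0.986781 = 0.815967.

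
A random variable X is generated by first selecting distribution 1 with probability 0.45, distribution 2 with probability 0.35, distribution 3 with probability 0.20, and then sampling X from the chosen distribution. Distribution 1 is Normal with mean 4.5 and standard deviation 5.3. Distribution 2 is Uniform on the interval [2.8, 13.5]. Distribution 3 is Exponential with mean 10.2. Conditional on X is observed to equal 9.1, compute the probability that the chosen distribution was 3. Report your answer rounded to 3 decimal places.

0.126

Likelihoods f(9.1 | ·): 1: 0.0516486; 2: 0.0934579; 3: 0.0401736.
Posterior ∝ prior × likelihood. Numerator for 3: 0.2·0.0401736 = 0.00803473.
Normalizing constant: 0.45·0.0516486 + 0.35·0.0934579 + 0.2·0.0401736 = 0.0639869.
P(3 | observation) = 0.00803473 / 0.0639869 = 0.125568.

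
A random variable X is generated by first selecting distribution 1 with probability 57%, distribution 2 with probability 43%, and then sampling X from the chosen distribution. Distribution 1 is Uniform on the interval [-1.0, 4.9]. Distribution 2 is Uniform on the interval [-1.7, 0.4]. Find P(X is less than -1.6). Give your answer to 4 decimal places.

Conditional on each component, P(X < -1.6): 1: 0; 2: 0.047619.
By total probability, P(X < -1.6) = 0.57·0 + 0.43·0.047619 = 0.0204762.

0.0205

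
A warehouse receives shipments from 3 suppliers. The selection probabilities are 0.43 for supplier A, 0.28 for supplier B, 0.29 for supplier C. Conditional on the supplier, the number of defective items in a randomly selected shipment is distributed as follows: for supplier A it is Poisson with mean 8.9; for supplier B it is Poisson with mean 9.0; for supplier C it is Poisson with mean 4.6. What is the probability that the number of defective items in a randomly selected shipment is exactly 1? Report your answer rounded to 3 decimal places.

Conditional on each supplier, P(X = 1): A: 0.00121386; B: 0.00111069; C: 0.0462384.
By total probability, P(X = 1) = 0.43·0.00121386 + 0.28·0.00111069 + 0.29·0.0462384 = 0.0142421.

0.014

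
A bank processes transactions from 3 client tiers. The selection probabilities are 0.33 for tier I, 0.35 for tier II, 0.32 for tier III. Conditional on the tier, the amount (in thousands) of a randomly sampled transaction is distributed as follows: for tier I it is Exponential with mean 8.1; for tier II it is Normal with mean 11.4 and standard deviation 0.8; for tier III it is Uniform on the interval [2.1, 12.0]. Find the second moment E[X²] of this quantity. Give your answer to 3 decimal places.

For each component E[X²] = Var + (mean)², giving I: 131.22; II: 130.6; III: 57.87.
Overall E[X²] = 0.33·131.22 + 0.35·130.6 + 0.32·57.87 = 107.531.

107.531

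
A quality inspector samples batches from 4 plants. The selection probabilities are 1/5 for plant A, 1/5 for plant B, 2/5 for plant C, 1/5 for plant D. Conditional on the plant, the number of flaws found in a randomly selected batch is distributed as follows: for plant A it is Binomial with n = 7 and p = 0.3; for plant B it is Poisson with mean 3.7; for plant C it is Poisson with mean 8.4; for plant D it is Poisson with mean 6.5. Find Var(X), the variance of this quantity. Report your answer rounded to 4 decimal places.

12.1156

Per component, A: μ=2.1, E[X²]=5.88; B: μ=3.7, E[X²]=17.39; C: μ=8.4, E[X²]=78.96; D: μ=6.5, E[X²]=48.75.
E[X] = 0.2·2.1 + 0.2·3.7 + 0.4·8.4 + 0.2·6.5 = 5.82.
E[X²] = 0.2·5.88 + 0.2·17.39 + 0.4·78.96 + 0.2·48.75 = 45.988.
Var(X) = E[X²] − (E[X])² = 45.988 − 33.8724 = 12.1156.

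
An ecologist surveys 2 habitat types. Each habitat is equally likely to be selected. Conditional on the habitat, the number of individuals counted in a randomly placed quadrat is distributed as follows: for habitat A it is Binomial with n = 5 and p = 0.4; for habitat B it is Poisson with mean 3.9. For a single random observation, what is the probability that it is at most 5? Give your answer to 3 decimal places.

Conditional on each habitat, P(X ≤ 5): A: 1; B: 0.800558.
By total probability, P(X ≤ 5) = 0.5·1 + 0.5·0.800558 = 0.900279.

0.900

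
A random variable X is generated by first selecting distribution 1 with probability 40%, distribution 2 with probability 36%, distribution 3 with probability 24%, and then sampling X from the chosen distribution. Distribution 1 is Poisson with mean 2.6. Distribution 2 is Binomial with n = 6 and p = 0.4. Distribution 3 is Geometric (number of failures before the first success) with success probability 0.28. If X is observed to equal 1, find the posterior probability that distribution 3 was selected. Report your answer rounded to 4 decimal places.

Likelihoods P(X=1 | ·): 1: 0.193111; 2: 0.186624; 3: 0.2016.
Posterior ∝ prior × likelihood. Numerator for 3: 0.24·0.2016 = 0.048384.
Normalizing constant: 0.4·0.193111 + 0.36·0.186624 + 0.24·0.2016 = 0.192813.
P(3 | observation) = 0.048384 / 0.192813 = 0.250937.

0.2509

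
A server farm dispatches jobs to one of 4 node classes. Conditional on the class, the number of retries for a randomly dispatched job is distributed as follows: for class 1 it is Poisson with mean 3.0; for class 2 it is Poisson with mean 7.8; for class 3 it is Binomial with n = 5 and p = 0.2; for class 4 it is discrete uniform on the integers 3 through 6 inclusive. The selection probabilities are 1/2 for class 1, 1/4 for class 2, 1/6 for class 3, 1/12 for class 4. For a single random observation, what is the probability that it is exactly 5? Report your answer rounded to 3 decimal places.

0.096

Conditional on each class, P(X = 5): 1: 0.100819; 2: 0.0985814; 3: 0.00032; 4: 0.25.
By total probability, P(X = 5) = 0.5·0.100819 + 0.25·0.0985814 + 0.166667·0.00032 + 0.0833333·0.25 = 0.0959414.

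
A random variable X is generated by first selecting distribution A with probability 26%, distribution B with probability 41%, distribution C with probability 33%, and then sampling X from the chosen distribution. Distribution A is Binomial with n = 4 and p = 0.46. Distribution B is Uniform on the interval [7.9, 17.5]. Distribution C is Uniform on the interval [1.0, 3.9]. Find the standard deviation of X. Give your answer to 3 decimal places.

Per component, A: μ=1.84, E[X²]=4.3792; B: μ=12.7, E[X²]=168.97; C: μ=2.45, E[X²]=6.70333.
E[X] = 0.26·1.84 + 0.41·12.7 + 0.33·2.45 = 6.4939.
E[X²] = 0.26·4.3792 + 0.41·168.97 + 0.33·6.70333 = 72.6284.
Var(X) = E[X²] − (E[X])² = 72.6284 − 42.1707 = 30.4577.
SD(X) = √30.4577 = 5.51885.

5.519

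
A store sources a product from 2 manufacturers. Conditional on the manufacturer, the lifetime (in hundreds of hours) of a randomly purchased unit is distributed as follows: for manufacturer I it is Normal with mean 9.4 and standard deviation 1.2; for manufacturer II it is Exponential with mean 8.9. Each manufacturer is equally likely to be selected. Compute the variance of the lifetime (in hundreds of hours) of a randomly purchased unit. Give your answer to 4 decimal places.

Per component, I: μ=9.4, E[X²]=89.8; II: μ=8.9, E[X²]=158.42.
E[X] = 0.5·9.4 + 0.5·8.9 = 9.15.
E[X²] = 0.5·89.8 + 0.5·158.42 = 124.11.
Var(X) = E[X²] − (E[X])² = 124.11 − 83.7225 = 40.3875.

40.3875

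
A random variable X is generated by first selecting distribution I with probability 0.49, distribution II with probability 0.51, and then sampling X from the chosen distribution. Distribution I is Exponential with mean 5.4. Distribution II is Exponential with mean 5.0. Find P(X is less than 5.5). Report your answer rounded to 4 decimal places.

Conditional on each component, P(X < 5.5): I: 0.63887; II: 0.667129.
By total probability, P(X < 5.5) = 0.49·0.63887 + 0.51·0.667129 = 0.653282.

0.6533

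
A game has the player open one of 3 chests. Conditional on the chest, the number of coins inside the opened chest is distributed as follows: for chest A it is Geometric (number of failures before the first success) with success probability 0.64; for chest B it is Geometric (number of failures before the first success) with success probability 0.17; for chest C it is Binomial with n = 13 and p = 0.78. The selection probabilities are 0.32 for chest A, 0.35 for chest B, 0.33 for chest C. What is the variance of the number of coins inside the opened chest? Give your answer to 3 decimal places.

26.039

Per component, A: μ=0.5625, E[X²]=1.19531; B: μ=4.88235, E[X²]=52.5571; C: μ=10.14, E[X²]=105.05.
E[X] = 0.32·0.5625 + 0.35·4.88235 + 0.33·10.14 = 5.23502.
E[X²] = 0.32·1.19531 + 0.35·52.5571 + 0.33·105.05 = 53.4441.
Var(X) = E[X²] − (E[X])² = 53.4441 − 27.4055 = 26.0386.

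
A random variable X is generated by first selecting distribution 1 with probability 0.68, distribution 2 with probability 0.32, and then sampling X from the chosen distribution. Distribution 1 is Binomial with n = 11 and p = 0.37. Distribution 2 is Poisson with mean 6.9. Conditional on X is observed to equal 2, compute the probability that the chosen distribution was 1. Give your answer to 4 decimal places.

0.9125

Likelihoods P(X=2 | ·): 1: 0.117715; 2: 0.0239903.
Posterior ∝ prior × likelihood. Numerator for 1: 0.68·0.117715 = 0.0800461.
Normalizing constant: 0.68·0.117715 + 0.32·0.0239903 = 0.087723.
P(1 | observation) = 0.0800461 / 0.087723 = 0.912487.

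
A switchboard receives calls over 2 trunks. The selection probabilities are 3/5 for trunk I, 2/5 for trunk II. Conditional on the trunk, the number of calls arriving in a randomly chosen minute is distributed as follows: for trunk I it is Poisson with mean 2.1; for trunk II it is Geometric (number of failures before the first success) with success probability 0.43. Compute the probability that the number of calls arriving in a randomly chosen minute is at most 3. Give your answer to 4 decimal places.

0.8610

Conditional on each trunk, P(X ≤ 3): I: 0.838643; II: 0.89444.
By total probability, P(X ≤ 3) = 0.6·0.838643 + 0.4·0.89444 = 0.860962.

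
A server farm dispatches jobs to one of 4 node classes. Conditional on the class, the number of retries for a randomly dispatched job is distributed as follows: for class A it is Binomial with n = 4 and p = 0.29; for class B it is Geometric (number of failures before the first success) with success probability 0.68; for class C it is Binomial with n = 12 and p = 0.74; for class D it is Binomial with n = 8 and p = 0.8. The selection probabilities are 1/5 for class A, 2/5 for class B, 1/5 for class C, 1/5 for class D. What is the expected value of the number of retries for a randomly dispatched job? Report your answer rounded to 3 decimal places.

Component means — A: 1.16; B: 0.470588; C: 8.88; D: 6.4.
E[X] = 0.2·1.16 + 0.4·0.470588 + 0.2·8.88 + 0.2·6.4 = 3.47624.

3.476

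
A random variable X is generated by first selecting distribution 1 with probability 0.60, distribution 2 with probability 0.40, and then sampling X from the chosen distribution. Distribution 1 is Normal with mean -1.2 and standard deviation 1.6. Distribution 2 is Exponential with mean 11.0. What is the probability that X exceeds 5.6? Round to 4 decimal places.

0.2404

Conditional on each component, P(X > 5.6): 1: 1.06885e-05; 2: 0.601042.
By total probability, P(X > 5.6) = 0.6·1.06885e-05 + 0.4·0.601042 = 0.240423.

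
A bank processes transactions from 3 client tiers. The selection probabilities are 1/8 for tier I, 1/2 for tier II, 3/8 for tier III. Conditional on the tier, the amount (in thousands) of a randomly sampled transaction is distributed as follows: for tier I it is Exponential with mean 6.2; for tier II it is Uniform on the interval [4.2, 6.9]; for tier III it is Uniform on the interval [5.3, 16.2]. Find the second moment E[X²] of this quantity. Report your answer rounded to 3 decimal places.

72.364

For each component E[X²] = Var + (mean)², giving I: 76.88; II: 31.41; III: 125.463.
Overall E[X²] = 0.125·76.88 + 0.5·31.41 + 0.375·125.463 = 72.3638.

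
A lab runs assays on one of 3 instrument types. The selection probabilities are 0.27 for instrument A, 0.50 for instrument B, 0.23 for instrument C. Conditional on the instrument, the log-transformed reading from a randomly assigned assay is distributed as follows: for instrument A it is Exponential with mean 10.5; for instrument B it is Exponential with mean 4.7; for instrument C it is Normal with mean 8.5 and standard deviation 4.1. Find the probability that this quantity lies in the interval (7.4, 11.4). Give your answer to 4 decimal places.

0.1858

Conditional on each instrument, P(7.4 < X < 11.4): A: 0.156566; B: 0.118687; C: 0.366078.
By total probability, P(7.4 < X < 11.4) = 0.27·0.156566 + 0.5·0.118687 + 0.23·0.366078 = 0.185814.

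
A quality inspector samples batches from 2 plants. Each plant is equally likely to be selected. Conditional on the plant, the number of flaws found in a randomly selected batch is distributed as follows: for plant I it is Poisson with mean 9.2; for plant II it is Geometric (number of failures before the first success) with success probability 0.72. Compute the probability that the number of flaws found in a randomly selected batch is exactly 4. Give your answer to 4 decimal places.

0.0173

Conditional on each plant, P(X = 4): I: 0.03016; II: 0.00442552.
By total probability, P(X = 4) = 0.5·0.03016 + 0.5·0.00442552 = 0.0172927.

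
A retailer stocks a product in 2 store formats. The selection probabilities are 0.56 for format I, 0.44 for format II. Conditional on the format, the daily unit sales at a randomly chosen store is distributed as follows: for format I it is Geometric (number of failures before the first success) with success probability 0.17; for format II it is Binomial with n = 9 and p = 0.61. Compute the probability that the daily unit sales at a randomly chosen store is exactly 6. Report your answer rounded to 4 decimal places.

Conditional on each format, P(X = 6): I: 0.0555799; II: 0.256716.
By total probability, P(X = 6) = 0.56·0.0555799 + 0.44·0.256716 = 0.14408.

0.1441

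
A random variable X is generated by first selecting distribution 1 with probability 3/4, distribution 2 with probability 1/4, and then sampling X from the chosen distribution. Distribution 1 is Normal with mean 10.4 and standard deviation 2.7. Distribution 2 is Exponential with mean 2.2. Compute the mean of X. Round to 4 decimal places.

8.3500

Component means — 1: 10.4; 2: 2.2.
E[X] = 0.75·10.4 + 0.25·2.2 = 8.35.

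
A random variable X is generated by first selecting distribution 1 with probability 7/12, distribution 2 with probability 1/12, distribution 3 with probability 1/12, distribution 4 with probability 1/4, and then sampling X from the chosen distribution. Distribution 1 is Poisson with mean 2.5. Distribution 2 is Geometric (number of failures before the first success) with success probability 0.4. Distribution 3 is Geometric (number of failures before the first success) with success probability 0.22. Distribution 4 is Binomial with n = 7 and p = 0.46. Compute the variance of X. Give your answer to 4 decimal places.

Per component, 1: μ=2.5, E[X²]=8.75; 2: μ=1.5, E[X²]=6; 3: μ=3.54545, E[X²]=28.686; 4: μ=3.22, E[X²]=12.1072.
E[X] = 0.583333·2.5 + 0.0833333·1.5 + 0.0833333·3.54545 + 0.25·3.22 = 2.68379.
E[X²] = 0.583333·8.75 + 0.0833333·6 + 0.0833333·28.686 + 0.25·12.1072 = 11.0215.
Var(X) = E[X²] − (E[X])² = 11.0215 − 7.20272 = 3.81875.

3.8187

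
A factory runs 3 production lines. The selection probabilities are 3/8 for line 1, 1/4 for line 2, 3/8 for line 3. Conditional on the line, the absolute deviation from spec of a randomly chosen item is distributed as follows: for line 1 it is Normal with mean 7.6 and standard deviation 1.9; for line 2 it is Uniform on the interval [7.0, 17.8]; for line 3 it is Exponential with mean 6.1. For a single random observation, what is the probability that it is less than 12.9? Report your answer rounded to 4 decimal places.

Conditional on each line, P(X < 12.9): 1: 0.99736; 2: 0.546296; 3: 0.879337.
By total probability, P(X < 12.9) = 0.375·0.99736 + 0.25·0.546296 + 0.375·0.879337 = 0.840336.

0.8403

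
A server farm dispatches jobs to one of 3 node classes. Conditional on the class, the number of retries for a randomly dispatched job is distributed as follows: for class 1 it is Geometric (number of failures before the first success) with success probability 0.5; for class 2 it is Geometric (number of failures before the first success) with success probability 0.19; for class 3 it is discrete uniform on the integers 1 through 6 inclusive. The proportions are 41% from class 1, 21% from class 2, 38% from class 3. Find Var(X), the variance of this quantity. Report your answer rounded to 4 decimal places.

8.5773

Per component, 1: μ=1, E[X²]=3; 2: μ=4.26316, E[X²]=40.6122; 3: μ=3.5, E[X²]=15.1667.
E[X] = 0.41·1 + 0.21·4.26316 + 0.38·3.5 = 2.63526.
E[X²] = 0.41·3 + 0.21·40.6122 + 0.38·15.1667 = 15.5219.
Var(X) = E[X²] − (E[X])² = 15.5219 − 6.94461 = 8.57728.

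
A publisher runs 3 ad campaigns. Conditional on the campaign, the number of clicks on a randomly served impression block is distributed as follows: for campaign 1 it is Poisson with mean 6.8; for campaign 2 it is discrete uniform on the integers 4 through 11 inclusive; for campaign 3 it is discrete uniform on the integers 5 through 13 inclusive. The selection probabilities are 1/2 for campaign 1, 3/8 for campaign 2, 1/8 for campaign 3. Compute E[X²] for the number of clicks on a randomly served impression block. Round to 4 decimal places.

For each component E[X²] = Var + (mean)², giving 1: 53.04; 2: 61.5; 3: 87.6667.
Overall E[X²] = 0.5·53.04 + 0.375·61.5 + 0.125·87.6667 = 60.5408.

60.5408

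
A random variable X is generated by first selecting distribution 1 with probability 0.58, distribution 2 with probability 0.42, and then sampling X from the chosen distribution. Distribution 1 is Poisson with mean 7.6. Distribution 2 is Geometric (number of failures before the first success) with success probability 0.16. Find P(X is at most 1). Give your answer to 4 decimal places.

Conditional on each component, P(X ≤ 1): 1: 0.00430388; 2: 0.2944.
By total probability, P(X ≤ 1) = 0.58·0.00430388 + 0.42·0.2944 = 0.126144.

0.1261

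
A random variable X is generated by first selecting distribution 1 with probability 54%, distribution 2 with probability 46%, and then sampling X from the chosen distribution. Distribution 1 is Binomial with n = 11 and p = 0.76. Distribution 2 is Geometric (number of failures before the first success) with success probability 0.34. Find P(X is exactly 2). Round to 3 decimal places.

Conditional on each component, P(X = 2): 1: 8.39249e-05; 2: 0.148104.
By total probability, P(X = 2) = 0.54·8.39249e-05 + 0.46·0.148104 = 0.0681732.

0.068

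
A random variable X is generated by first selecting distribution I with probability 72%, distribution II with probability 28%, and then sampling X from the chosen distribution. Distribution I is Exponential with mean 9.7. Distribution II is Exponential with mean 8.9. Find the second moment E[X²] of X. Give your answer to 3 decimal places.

For each component E[X²] = Var + (mean)², giving I: 188.18; II: 158.42.
Overall E[X²] = 0.72·188.18 + 0.28·158.42 = 179.847.

179.847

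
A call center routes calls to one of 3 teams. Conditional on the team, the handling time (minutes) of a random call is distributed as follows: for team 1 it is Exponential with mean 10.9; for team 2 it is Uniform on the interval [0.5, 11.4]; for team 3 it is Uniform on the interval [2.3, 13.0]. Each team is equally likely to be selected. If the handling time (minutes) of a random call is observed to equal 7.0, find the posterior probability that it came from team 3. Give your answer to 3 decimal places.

0.400

Likelihoods f(7.0 | ·): 1: 0.0482691; 2: 0.0917431; 3: 0.0934579.
Posterior ∝ prior × likelihood. Numerator for 3: 0.333333·0.0934579 = 0.0311526.
Normalizing constant: 0.333333·0.0482691 + 0.333333·0.0917431 + 0.333333·0.0934579 = 0.0778234.
P(3 | observation) = 0.0311526 / 0.0778234 = 0.400299.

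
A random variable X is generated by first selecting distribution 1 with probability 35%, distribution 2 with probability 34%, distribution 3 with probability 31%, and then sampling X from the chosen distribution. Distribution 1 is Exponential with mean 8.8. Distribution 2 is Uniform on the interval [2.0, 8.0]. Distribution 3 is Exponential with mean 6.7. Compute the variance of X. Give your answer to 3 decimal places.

44.541

Per component, 1: μ=8.8, E[X²]=154.88; 2: μ=5, E[X²]=28; 3: μ=6.7, E[X²]=89.78.
E[X] = 0.35·8.8 + 0.34·5 + 0.31·6.7 = 6.857.
E[X²] = 0.35·154.88 + 0.34·28 + 0.31·89.78 = 91.5598.
Var(X) = E[X²] − (E[X])² = 91.5598 − 47.0184 = 44.5414.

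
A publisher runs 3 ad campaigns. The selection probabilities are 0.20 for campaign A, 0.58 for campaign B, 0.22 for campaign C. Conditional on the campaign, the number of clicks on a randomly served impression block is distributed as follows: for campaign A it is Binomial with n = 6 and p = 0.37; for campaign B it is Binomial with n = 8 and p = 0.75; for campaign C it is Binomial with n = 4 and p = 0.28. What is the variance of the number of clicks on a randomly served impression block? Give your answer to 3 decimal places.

Per component, A: μ=2.22, E[X²]=6.327; B: μ=6, E[X²]=37.5; C: μ=1.12, E[X²]=2.0608.
E[X] = 0.2·2.22 + 0.58·6 + 0.22·1.12 = 4.1704.
E[X²] = 0.2·6.327 + 0.58·37.5 + 0.22·2.0608 = 23.4688.
Var(X) = E[X²] − (E[X])² = 23.4688 − 17.3922 = 6.07654.

6.077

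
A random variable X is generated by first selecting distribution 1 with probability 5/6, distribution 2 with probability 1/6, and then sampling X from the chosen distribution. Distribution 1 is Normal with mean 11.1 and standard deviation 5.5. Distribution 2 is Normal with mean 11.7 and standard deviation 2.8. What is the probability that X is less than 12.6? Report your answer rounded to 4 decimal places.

Conditional on each component, P(X < 12.6): 1: 0.607469; 2: 0.626057.
By total probability, P(X < 12.6) = 0.833333·0.607469 + 0.166667·0.626057 = 0.610567.

0.6106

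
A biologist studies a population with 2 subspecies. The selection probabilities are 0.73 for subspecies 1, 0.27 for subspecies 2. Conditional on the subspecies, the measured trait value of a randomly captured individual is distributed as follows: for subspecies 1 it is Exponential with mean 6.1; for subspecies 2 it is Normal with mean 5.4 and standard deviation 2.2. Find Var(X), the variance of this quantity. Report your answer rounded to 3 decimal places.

Per component, 1: μ=6.1, E[X²]=74.42; 2: μ=5.4, E[X²]=34.
E[X] = 0.73·6.1 + 0.27·5.4 = 5.911.
E[X²] = 0.73·74.42 + 0.27·34 = 63.5066.
Var(X) = E[X²] − (E[X])² = 63.5066 − 34.9399 = 28.5667.

28.567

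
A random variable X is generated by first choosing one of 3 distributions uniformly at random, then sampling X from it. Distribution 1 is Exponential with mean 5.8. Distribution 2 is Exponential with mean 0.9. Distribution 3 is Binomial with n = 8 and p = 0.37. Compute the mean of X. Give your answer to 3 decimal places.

Component means — 1: 5.8; 2: 0.9; 3: 2.96.
E[X] = 0.333333·5.8 + 0.333333·0.9 + 0.333333·2.96 = 3.22.

3.220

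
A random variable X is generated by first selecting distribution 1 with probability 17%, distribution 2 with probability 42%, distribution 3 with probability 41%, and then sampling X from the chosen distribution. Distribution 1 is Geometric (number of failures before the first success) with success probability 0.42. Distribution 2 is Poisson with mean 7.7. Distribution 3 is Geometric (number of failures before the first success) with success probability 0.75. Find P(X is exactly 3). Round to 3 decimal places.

0.033

Conditional on each component, P(X = 3): 1: 0.081947; 2: 0.0344551; 3: 0.0117188.
By total probability, P(X = 3) = 0.17·0.081947 + 0.42·0.0344551 + 0.41·0.0117188 = 0.0332068.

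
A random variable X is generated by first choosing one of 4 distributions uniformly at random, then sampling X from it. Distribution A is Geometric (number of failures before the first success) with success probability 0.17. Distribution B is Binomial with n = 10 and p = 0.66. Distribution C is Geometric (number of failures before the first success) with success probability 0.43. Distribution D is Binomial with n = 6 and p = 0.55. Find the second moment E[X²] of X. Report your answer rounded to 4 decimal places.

For each component E[X²] = Var + (mean)², giving A: 52.5571; B: 45.804; C: 4.83991; D: 12.375.
Overall E[X²] = 0.25·52.5571 + 0.25·45.804 + 0.25·4.83991 + 0.25·12.375 = 28.894.

28.8940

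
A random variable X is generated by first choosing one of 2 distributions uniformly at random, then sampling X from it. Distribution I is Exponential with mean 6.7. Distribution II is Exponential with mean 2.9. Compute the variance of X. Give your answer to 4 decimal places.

30.2600

Per component, I: μ=6.7, E[X²]=89.78; II: μ=2.9, E[X²]=16.82.
E[X] = 0.5·6.7 + 0.5·2.9 = 4.8.
E[X²] = 0.5·89.78 + 0.5·16.82 = 53.3.
Var(X) = E[X²] − (E[X])² = 53.3 − 23.04 = 30.26.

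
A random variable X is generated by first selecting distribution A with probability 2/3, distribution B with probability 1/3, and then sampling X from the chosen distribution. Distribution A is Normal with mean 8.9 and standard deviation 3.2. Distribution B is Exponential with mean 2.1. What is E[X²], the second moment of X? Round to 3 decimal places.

62.573

For each component E[X²] = Var + (mean)², giving A: 89.45; B: 8.82.
Overall E[X²] = 0.666667·89.45 + 0.333333·8.82 = 62.5733.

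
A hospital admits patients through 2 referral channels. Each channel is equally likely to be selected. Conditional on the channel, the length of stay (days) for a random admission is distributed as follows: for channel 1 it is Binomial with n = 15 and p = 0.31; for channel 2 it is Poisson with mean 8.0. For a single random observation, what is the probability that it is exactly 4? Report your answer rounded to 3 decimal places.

Conditional on each channel, P(X = 4): 1: 0.212774; 2: 0.0572523.
By total probability, P(X = 4) = 0.5·0.212774 + 0.5·0.0572523 = 0.135013.

0.135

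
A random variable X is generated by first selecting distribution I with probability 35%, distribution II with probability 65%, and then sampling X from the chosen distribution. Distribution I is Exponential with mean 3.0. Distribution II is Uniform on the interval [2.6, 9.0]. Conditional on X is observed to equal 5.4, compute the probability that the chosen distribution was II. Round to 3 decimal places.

0.840

Likelihoods f(5.4 | ·): I: 0.0550996; II: 0.15625.
Posterior ∝ prior × likelihood. Numerator for II: 0.65·0.15625 = 0.101562.
Normalizing constant: 0.35·0.0550996 + 0.65·0.15625 = 0.120847.
P(II | observation) = 0.101562 / 0.120847 = 0.84042.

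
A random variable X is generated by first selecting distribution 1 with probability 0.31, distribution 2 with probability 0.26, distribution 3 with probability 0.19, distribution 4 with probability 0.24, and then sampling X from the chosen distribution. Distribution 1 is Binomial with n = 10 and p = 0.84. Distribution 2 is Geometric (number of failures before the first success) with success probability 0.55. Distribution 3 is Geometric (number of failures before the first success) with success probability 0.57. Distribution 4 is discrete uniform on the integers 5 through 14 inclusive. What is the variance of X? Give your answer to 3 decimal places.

Per component, 1: μ=8.4, E[X²]=71.904; 2: μ=0.818182, E[X²]=2.15702; 3: μ=0.754386, E[X²]=1.89258; 4: μ=9.5, E[X²]=98.5.
E[X] = 0.31·8.4 + 0.26·0.818182 + 0.19·0.754386 + 0.24·9.5 = 5.24006.
E[X²] = 0.31·71.904 + 0.26·2.15702 + 0.19·1.89258 + 0.24·98.5 = 46.8507.
Var(X) = E[X²] − (E[X])² = 46.8507 − 27.4582 = 19.3924.

19.392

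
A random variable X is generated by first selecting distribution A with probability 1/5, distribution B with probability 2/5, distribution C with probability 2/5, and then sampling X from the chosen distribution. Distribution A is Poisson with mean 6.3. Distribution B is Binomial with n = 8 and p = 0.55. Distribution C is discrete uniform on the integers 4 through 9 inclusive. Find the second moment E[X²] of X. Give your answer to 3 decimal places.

35.801

For each component E[X²] = Var + (mean)², giving A: 45.99; B: 21.34; C: 45.1667.
Overall E[X²] = 0.2·45.99 + 0.4·21.34 + 0.4·45.1667 = 35.8007.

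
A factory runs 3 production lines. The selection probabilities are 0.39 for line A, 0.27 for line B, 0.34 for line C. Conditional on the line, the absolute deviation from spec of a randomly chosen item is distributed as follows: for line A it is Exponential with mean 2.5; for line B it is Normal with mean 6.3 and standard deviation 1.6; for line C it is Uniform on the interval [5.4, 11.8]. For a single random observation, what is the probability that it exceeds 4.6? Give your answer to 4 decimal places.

0.6331

Conditional on each line, P(X > 4.6): A: 0.158817; B: 0.855996; C: 1.
By total probability, P(X > 4.6) = 0.39·0.158817 + 0.27·0.855996 + 0.34·1 = 0.633058.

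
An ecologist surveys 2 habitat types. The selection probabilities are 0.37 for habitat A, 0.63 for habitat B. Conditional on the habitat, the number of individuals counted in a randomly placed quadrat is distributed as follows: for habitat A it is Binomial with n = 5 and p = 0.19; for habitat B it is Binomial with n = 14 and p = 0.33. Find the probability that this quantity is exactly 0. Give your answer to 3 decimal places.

0.131

Conditional on each habitat, P(X = 0): A: 0.348678; B: 0.00367322.
By total probability, P(X = 0) = 0.37·0.348678 + 0.63·0.00367322 = 0.131325.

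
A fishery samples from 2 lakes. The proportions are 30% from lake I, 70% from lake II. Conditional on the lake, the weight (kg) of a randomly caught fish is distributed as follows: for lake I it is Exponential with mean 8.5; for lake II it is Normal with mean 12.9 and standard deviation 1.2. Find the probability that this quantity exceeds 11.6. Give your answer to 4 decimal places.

0.6791

Conditional on each lake, P(X > 11.6): I: 0.255456; II: 0.86067.
By total probability, P(X > 11.6) = 0.3·0.255456 + 0.7·0.86067 = 0.679106.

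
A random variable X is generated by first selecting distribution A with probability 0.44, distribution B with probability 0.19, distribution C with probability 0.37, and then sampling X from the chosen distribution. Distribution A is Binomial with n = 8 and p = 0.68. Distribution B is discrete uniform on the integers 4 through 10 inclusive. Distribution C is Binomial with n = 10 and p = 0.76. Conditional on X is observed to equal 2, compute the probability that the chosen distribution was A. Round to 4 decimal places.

Likelihoods P(X=2 | ·): A: 0.013902; B: 0; C: 0.000286108.
Posterior ∝ prior × likelihood. Numerator for A: 0.44·0.013902 = 0.00611686.
Normalizing constant: 0.44·0.013902 + 0.19·0 + 0.37·0.000286108 = 0.00622272.
P(A | observation) = 0.00611686 / 0.00622272 = 0.982988.

0.9830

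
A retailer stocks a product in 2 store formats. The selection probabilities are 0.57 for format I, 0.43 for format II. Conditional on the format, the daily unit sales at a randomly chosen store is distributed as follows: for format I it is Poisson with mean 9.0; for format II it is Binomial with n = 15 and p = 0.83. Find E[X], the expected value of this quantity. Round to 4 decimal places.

Component means — I: 9; II: 12.45.
E[X] = 0.57·9 + 0.43·12.45 = 10.4835.

10.4835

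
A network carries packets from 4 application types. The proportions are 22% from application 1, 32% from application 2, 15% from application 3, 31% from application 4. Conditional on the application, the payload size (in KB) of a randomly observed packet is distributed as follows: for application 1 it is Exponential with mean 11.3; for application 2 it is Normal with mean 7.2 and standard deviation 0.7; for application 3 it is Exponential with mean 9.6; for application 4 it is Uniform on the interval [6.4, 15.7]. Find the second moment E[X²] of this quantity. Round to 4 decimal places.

For each component E[X²] = Var + (mean)², giving 1: 255.38; 2: 52.33; 3: 184.32; 4: 129.31.
Overall E[X²] = 0.22·255.38 + 0.32·52.33 + 0.15·184.32 + 0.31·129.31 = 140.663.

140.6633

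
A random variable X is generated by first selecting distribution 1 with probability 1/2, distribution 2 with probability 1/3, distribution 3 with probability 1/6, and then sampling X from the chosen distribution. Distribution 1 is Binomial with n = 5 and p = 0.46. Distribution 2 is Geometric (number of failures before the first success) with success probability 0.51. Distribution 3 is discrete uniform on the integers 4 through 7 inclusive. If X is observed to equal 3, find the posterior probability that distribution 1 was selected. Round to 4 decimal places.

0.8765

Likelihoods P(X=3 | ·): 1: 0.283832; 2: 0.060001; 3: 0.
Posterior ∝ prior × likelihood. Numerator for 1: 0.5·0.283832 = 0.141916.
Normalizing constant: 0.5·0.283832 + 0.333333·0.060001 + 0.166667·0 = 0.161916.
P(1 | observation) = 0.141916 / 0.161916 = 0.876477.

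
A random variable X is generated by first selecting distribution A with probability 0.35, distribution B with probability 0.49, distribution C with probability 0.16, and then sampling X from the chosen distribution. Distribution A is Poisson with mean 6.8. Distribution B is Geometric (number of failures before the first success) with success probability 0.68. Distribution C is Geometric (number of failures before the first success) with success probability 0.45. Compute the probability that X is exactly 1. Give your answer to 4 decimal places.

0.1489

Conditional on each component, P(X = 1): A: 0.00757367; B: 0.2176; C: 0.2475.
By total probability, P(X = 1) = 0.35·0.00757367 + 0.49·0.2176 + 0.16·0.2475 = 0.148875.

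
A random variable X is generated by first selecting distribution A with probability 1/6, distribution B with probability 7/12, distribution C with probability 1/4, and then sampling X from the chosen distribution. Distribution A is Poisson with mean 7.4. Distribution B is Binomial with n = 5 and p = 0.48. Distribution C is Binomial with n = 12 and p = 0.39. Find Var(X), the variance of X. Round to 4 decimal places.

Per component, A: μ=7.4, E[X²]=62.16; B: μ=2.4, E[X²]=7.008; C: μ=4.68, E[X²]=24.7572.
E[X] = 0.166667·7.4 + 0.583333·2.4 + 0.25·4.68 = 3.80333.
E[X²] = 0.166667·62.16 + 0.583333·7.008 + 0.25·24.7572 = 20.6373.
Var(X) = E[X²] − (E[X])² = 20.6373 − 14.4653 = 6.17196.

6.1720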